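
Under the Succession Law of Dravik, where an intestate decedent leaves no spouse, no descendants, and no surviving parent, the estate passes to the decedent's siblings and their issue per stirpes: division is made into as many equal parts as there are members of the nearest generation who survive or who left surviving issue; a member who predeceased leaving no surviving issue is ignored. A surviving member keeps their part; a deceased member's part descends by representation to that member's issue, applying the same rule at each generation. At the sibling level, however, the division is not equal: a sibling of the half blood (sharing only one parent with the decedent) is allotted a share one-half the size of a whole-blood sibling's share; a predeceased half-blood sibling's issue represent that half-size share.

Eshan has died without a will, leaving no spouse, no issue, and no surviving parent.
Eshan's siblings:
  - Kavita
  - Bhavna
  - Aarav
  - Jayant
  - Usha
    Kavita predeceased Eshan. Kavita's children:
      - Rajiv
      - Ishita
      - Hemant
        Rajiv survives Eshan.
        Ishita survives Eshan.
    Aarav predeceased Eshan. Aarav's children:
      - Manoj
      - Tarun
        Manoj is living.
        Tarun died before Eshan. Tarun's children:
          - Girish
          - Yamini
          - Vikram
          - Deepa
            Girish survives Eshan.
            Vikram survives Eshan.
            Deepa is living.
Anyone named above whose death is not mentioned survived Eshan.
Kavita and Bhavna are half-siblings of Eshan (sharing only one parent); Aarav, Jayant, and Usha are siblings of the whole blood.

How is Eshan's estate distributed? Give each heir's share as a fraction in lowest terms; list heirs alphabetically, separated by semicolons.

Bhavna 1/8; Deepa 1/32; Girish 1/32; Hemant 1/24; Ishita 1/24; Jayant 1/4; Manoj 1/8; Rajiv 1/24; Usha 1/4; Vikram 1/32; Yamini 1/32

No spouse, descendants, or parent survives, so the estate passes to Eshan's siblings per stirpes.
Half-blood siblings count for one-half the weight of whole-blood siblings at the initial division.
Dividing 1 in proportion to weights (total weight 4): Kavita (weight 1/2) → 1/8; Bhavna (weight 1/2) → 1/8; Aarav (weight 1) → 1/4; Jayant (weight 1) → 1/4; Usha (weight 1) → 1/4.
Kavita predeceased; the 1/8 allotted to Kavita's branch passes to Kavita's issue by representation.
The 1/8 is divided into 3 equal shares of 1/24 among Rajiv, Ishita, Hemant.
Rajiv is living and takes 1/24.
Ishita is living and takes 1/24.
Hemant is living and takes 1/24.
Bhavna is living and takes 1/8.
Aarav predeceased; the 1/4 allotted to Aarav's branch passes to Aarav's issue by representation.
The 1/4 is divided into 2 equal shares of 1/8 among Manoj, Tarun.
Manoj is living and takes 1/8.
Tarun predeceased; the 1/8 allotted to Tarun's branch passes to Tarun's issue by representation.
The 1/8 is divided into 4 equal shares of 1/32 among Girish, Yamini, Vikram, Deepa.
Girish is living and takes 1/32.
Yamini is living and takes 1/32.
Vikram is living and takes 1/32.
Deepa is living and takes 1/32.
Jayant is living and takes 1/4.
Usha is living and takes 1/4.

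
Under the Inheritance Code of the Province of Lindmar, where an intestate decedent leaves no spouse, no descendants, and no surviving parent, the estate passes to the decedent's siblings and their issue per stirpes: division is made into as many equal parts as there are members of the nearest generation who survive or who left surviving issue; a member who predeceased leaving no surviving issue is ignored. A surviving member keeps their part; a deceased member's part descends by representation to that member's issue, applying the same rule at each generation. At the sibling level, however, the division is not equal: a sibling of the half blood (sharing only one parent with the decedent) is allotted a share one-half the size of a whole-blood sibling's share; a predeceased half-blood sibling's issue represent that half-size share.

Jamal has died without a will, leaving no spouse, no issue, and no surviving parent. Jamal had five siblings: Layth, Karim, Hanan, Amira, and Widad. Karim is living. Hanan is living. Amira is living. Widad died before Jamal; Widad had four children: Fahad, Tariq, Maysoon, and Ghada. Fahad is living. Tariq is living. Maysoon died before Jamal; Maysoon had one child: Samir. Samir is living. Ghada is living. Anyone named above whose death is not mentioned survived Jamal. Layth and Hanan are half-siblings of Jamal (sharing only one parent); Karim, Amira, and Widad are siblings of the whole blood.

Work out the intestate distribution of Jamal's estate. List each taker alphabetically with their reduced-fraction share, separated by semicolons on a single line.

Amira 1/4; Fahad 1/16; Ghada 1/16; Hanan 1/8; Karim 1/4; Layth 1/8; Samir 1/16; Tariq 1/16

No spouse, descendants, or parent survives, so the estate passes to Jamal's siblings per stirpes.
Half-blood siblings count for one-half the weight of whole-blood siblings at the initial division.
Dividing 1 in proportion to weights (total weight 4): Layth (weight 1/2) → 1/8; Karim (weight 1) → 1/4; Hanan (weight 1/2) → 1/8; Amira (weight 1) → 1/4; Widad (weight 1) → 1/4.
Layth is living and takes 1/8.
Karim is living and takes 1/4.
Hanan is living and takes 1/8.
Amira is living and takes 1/4.
Widad predeceased; the 1/4 allotted to Widad's branch passes to Widad's issue by representation.
The 1/4 is divided into 4 equal shares of 1/16 among Fahad, Tariq, Maysoon, Ghada.
Fahad is living and takes 1/16.
Tariq is living and takes 1/16.
Maysoon predeceased; the 1/16 allotted to Maysoon's branch passes to Maysoon's issue by representation.
Samir is the sole taker at this level and receives the full 1/16.
Ghada is living and takes 1/16.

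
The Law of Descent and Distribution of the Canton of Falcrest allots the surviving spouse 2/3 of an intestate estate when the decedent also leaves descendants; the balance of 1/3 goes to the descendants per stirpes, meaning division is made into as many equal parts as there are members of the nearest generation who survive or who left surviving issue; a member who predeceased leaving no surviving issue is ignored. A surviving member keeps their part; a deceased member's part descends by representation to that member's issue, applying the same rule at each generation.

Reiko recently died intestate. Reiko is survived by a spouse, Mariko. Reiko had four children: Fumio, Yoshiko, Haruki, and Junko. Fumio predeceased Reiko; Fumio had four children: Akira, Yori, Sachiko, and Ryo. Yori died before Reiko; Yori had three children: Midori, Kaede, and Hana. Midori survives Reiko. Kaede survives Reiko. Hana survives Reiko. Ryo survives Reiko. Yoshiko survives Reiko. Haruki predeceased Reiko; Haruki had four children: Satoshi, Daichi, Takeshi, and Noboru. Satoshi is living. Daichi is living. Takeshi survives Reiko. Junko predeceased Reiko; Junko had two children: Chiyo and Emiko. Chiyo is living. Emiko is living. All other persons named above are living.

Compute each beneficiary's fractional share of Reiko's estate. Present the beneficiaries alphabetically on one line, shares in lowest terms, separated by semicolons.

Mariko, as surviving spouse, takes 2/3.
The remaining 1/3 passes to Reiko's descendants per stirpes.
The 1/3 is divided into 4 equal shares of 1/12 among Fumio, Yoshiko, Haruki, Junko.
Fumio predeceased; the 1/12 allotted to Fumio's branch passes to Fumio's issue by representation.
The 1/12 is divided into 4 equal shares of 1/48 among Akira, Yori, Sachiko, Ryo.
Akira is living and takes 1/48.
Yori predeceased; the 1/48 allotted to Yori's branch passes to Yori's issue by representation.
The 1/48 is divided into 3 equal shares of 1/144 among Midori, Kaede, Hana.
Midori is living and takes 1/144.
Kaede is living and takes 1/144.
Hana is living and takes 1/144.
Sachiko is living and takes 1/48.
Ryo is living and takes 1/48.
Yoshiko is living and takes 1/12.
Haruki predeceased; the 1/12 allotted to Haruki's branch passes to Haruki's issue by representation.
The 1/12 is divided into 4 equal shares of 1/48 among Satoshi, Daichi, Takeshi, Noboru.
Satoshi is living and takes 1/48.
Daichi is living and takes 1/48.
Takeshi is living and takes 1/48.
Noboru is living and takes 1/48.
Junko predeceased; the 1/12 allotted to Junko's branch passes to Junko's issue by representation.
The 1/12 is divided into 2 equal shares of 1/24 among Chiyo, Emiko.
Chiyo is living and takes 1/24.
Emiko is living and takes 1/24.

Akira 1/48; Chiyo 1/24; Daichi 1/48; Emiko 1/24; Hana 1/144; Kaede 1/144; Mariko 2/3; Midori 1/144; Noboru 1/48; Ryo 1/48; Sachiko 1/48; Satoshi 1/48; Takeshi 1/48; Yoshiko 1/12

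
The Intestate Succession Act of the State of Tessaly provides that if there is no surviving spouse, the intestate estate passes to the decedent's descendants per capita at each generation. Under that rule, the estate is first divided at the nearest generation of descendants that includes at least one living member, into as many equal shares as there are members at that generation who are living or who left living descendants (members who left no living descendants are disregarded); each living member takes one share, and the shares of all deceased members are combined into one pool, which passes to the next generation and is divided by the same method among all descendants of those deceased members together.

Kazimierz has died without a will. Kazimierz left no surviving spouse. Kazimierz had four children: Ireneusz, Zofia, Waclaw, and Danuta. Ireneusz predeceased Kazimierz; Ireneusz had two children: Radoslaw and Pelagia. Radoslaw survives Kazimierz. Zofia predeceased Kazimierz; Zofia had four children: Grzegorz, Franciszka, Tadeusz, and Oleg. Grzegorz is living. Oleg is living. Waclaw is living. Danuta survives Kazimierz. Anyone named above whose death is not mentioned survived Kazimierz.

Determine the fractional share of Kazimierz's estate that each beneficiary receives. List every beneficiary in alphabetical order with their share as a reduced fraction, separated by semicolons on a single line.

There is no surviving spouse, so the entire estate passes to Kazimierz's descendants per capita at each generation.
At generation 1 (Ireneusz, Zofia, Waclaw, Danuta) there are 4 shares of (1)/4 = 1/4 each.
Living: Waclaw and Danuta — each takes 1/4.
Deceased: Ireneusz and Zofia. Their combined 1/2 is pooled and carried to generation 2.
At generation 2 (Radoslaw, Pelagia, Grzegorz, Franciszka, Tadeusz, Oleg) there are 6 shares of (1/2)/6 = 1/12 each.
Living: Radoslaw, Pelagia, Grzegorz, Franciszka, Tadeusz, and Oleg — each takes 1/12.

Danuta 1/4; Franciszka 1/12; Grzegorz 1/12; Oleg 1/12; Pelagia 1/12; Radoslaw 1/12; Tadeusz 1/12; Waclaw 1/4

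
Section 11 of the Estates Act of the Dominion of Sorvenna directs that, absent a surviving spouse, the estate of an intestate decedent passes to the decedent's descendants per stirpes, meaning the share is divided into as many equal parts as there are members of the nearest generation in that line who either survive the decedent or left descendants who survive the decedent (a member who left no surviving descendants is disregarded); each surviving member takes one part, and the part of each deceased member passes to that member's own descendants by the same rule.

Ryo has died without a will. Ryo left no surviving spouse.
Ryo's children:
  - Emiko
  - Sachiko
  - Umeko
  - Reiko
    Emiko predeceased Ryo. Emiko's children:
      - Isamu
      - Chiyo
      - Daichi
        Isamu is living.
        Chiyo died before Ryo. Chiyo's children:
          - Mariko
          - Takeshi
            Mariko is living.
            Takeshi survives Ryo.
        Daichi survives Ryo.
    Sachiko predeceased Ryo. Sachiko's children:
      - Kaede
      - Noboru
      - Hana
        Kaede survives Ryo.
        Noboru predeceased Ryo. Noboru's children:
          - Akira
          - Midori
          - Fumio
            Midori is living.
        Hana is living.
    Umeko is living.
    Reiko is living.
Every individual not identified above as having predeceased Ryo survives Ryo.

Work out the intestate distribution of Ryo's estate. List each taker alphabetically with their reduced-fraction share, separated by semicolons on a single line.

There is no surviving spouse, so the entire estate passes to Ryo's descendants per stirpes.
The estate is divided into 4 equal shares of 1/4 among Emiko, Sachiko, Umeko, Reiko.
Emiko predeceased; the 1/4 allotted to Emiko's branch passes to Emiko's issue by representation.
The 1/4 is divided into 3 equal shares of 1/12 among Isamu, Chiyo, Daichi.
Isamu is living and takes 1/12.
Chiyo predeceased; the 1/12 allotted to Chiyo's branch passes to Chiyo's issue by representation.
The 1/12 is divided into 2 equal shares of 1/24 among Mariko, Takeshi.
Mariko is living and takes 1/24.
Takeshi is living and takes 1/24.
Daichi is living and takes 1/12.
Sachiko predeceased; the 1/4 allotted to Sachiko's branch passes to Sachiko's issue by representation.
The 1/4 is divided into 3 equal shares of 1/12 among Kaede, Noboru, Hana.
Kaede is living and takes 1/12.
Noboru predeceased; the 1/12 allotted to Noboru's branch passes to Noboru's issue by representation.
The 1/12 is divided into 3 equal shares of 1/36 among Akira, Midori, Fumio.
Akira is living and takes 1/36.
Midori is living and takes 1/36.
Fumio is living and takes 1/36.
Hana is living and takes 1/12.
Umeko is living and takes 1/4.
Reiko is living and takes 1/4.

Akira 1/36; Daichi 1/12; Fumio 1/36; Hana 1/12; Isamu 1/12; Kaede 1/12; Mariko 1/24; Midori 1/36; Reiko 1/4; Takeshi 1/24; Umeko 1/4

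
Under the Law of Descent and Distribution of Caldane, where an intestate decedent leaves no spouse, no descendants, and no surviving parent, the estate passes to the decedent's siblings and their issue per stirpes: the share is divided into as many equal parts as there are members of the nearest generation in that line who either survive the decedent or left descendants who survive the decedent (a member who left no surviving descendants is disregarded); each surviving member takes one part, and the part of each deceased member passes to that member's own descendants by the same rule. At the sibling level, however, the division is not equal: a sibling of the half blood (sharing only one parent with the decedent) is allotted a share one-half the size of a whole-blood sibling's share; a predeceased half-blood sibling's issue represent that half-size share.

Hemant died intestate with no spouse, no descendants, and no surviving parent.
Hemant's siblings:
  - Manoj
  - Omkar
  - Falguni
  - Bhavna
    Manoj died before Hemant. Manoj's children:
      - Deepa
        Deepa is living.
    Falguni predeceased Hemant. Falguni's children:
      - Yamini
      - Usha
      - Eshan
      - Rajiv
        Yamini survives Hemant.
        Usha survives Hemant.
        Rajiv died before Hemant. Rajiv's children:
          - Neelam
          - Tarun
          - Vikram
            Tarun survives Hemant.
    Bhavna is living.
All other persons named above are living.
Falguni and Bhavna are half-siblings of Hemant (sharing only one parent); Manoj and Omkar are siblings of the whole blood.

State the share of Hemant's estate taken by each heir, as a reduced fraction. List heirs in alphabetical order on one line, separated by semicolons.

Bhavna 1/6; Deepa 1/3; Eshan 1/24; Neelam 1/72; Omkar 1/3; Tarun 1/72; Usha 1/24; Vikram 1/72; Yamini 1/24

No spouse, descendants, or parent survives, so the estate passes to Hemant's siblings per stirpes.
Half-blood siblings count for one-half the weight of whole-blood siblings at the initial division.
Dividing 1 in proportion to weights (total weight 3): Manoj (weight 1) → 1/3; Omkar (weight 1) → 1/3; Falguni (weight 1/2) → 1/6; Bhavna (weight 1/2) → 1/6.
Manoj predeceased; the 1/3 allotted to Manoj's branch passes to Manoj's issue by representation.
Deepa is the sole taker at this level and receives the full 1/3.
Omkar is living and takes 1/3.
Falguni predeceased; the 1/6 allotted to Falguni's branch passes to Falguni's issue by representation.
The 1/6 is divided into 4 equal shares of 1/24 among Yamini, Usha, Eshan, Rajiv.
Yamini is living and takes 1/24.
Usha is living and takes 1/24.
Eshan is living and takes 1/24.
Rajiv predeceased; the 1/24 allotted to Rajiv's branch passes to Rajiv's issue by representation.
The 1/24 is divided into 3 equal shares of 1/72 among Neelam, Tarun, Vikram.
Neelam is living and takes 1/72.
Tarun is living and takes 1/72.
Vikram is living and takes 1/72.
Bhavna is living and takes 1/6.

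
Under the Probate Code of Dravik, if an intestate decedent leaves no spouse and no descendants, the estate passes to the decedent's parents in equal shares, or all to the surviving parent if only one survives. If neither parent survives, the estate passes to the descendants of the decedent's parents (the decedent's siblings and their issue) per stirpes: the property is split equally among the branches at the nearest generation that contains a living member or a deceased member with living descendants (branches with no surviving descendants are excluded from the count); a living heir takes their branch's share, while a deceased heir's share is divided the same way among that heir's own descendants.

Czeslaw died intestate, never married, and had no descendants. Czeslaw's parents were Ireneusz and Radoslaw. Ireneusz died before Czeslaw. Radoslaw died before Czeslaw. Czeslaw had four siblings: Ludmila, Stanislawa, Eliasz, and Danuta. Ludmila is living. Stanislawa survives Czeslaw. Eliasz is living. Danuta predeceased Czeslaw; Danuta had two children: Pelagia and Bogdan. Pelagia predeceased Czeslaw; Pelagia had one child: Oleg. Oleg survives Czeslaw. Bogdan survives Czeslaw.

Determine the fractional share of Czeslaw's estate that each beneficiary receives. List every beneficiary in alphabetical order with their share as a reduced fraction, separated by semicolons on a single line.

Neither parent survives and there are no descendants, so the estate passes to Czeslaw's siblings and their issue per stirpes.
The estate is divided into 4 equal shares of 1/4 among Ludmila, Stanislawa, Eliasz, Danuta.
Ludmila is living and takes 1/4.
Stanislawa is living and takes 1/4.
Eliasz is living and takes 1/4.
Danuta predeceased; the 1/4 allotted to Danuta's branch passes to Danuta's issue by representation.
The 1/4 is divided into 2 equal shares of 1/8 among Pelagia, Bogdan.
Pelagia predeceased; the 1/8 allotted to Pelagia's branch passes to Pelagia's issue by representation.
Oleg is the sole taker at this level and receives the full 1/8.
Bogdan is living and takes 1/8.

Bogdan 1/8; Eliasz 1/4; Ludmila 1/4; Oleg 1/8; Stanislawa 1/4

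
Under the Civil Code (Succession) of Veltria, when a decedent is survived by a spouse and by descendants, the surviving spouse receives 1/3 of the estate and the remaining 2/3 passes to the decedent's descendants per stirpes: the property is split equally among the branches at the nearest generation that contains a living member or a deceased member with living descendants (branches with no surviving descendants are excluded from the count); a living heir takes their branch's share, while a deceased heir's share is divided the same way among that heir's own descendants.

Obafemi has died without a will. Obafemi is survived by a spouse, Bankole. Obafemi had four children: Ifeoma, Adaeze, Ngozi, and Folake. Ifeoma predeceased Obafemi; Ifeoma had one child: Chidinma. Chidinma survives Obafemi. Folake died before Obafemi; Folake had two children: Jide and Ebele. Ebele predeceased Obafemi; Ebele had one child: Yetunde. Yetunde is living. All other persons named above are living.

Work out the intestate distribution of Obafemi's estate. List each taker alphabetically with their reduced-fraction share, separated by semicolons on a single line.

Adaeze 1/6; Bankole 1/3; Chidinma 1/6; Jide 1/12; Ngozi 1/6; Yetunde 1/12

Bankole, as surviving spouse, takes 1/3.
The remaining 2/3 passes to Obafemi's descendants per stirpes.
The 2/3 is divided into 4 equal shares of 1/6 among Ifeoma, Adaeze, Ngozi, Folake.
Ifeoma predeceased; the 1/6 allotted to Ifeoma's branch passes to Ifeoma's issue by representation.
Chidinma is the sole taker at this level and receives the full 1/6.
Adaeze is living and takes 1/6.
Ngozi is living and takes 1/6.
Folake predeceased; the 1/6 allotted to Folake's branch passes to Folake's issue by representation.
The 1/6 is divided into 2 equal shares of 1/12 among Jide, Ebele.
Jide is living and takes 1/12.
Ebele predeceased; the 1/12 allotted to Ebele's branch passes to Ebele's issue by representation.
Yetunde is the sole taker at this level and receives the full 1/12.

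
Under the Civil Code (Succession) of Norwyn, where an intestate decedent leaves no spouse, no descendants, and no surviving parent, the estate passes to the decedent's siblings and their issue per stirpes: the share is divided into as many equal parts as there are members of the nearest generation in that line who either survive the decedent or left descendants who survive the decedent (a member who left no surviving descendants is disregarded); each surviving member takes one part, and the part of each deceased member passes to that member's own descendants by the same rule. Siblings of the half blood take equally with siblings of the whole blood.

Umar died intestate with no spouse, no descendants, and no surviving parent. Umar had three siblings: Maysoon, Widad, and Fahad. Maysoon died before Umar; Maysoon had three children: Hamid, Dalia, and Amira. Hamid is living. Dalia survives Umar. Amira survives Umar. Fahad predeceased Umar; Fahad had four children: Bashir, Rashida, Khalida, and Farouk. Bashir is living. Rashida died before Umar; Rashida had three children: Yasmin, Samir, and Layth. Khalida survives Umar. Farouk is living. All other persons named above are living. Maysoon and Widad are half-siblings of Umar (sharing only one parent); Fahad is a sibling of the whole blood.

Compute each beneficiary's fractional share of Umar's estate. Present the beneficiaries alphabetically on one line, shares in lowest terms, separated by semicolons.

No spouse, descendants, or parent survives, so the estate passes to Umar's siblings per stirpes.
Half-blood and whole-blood siblings take equally under the stated rule.
The estate is divided into 3 equal shares of 1/3 among Maysoon, Widad, Fahad.
Maysoon predeceased; the 1/3 allotted to Maysoon's branch passes to Maysoon's issue by representation.
The 1/3 is divided into 3 equal shares of 1/9 among Hamid, Dalia, Amira.
Hamid is living and takes 1/9.
Dalia is living and takes 1/9.
Amira is living and takes 1/9.
Widad is living and takes 1/3.
Fahad predeceased; the 1/3 allotted to Fahad's branch passes to Fahad's issue by representation.
The 1/3 is divided into 4 equal shares of 1/12 among Bashir, Rashida, Khalida, Farouk.
Bashir is living and takes 1/12.
Rashida predeceased; the 1/12 allotted to Rashida's branch passes to Rashida's issue by representation.
The 1/12 is divided into 3 equal shares of 1/36 among Yasmin, Samir, Layth.
Yasmin is living and takes 1/36.
Samir is living and takes 1/36.
Layth is living and takes 1/36.
Khalida is living and takes 1/12.
Farouk is living and takes 1/12.

Amira 1/9; Bashir 1/12; Dalia 1/9; Farouk 1/12; Hamid 1/9; Khalida 1/12; Layth 1/36; Samir 1/36; Widad 1/3; Yasmin 1/36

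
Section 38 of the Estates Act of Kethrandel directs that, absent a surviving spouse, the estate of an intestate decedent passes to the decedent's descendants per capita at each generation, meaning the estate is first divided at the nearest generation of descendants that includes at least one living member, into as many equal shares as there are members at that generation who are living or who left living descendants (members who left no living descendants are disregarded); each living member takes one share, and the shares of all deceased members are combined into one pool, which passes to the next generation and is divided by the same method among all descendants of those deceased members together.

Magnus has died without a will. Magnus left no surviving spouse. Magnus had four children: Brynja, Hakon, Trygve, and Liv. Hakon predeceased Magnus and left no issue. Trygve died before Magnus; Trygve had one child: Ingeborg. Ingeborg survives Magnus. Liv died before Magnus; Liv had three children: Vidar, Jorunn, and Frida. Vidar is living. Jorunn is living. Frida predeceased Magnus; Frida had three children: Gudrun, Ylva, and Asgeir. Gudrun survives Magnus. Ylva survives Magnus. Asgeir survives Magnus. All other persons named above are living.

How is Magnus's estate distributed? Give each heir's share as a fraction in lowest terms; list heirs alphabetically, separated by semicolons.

Asgeir 1/18; Brynja 1/3; Gudrun 1/18; Ingeborg 1/6; Jorunn 1/6; Vidar 1/6; Ylva 1/18

There is no surviving spouse, so the entire estate passes to Magnus's descendants per capita at each generation.
At generation 1 (Brynja, Trygve, Liv) there are 3 shares of (1)/3 = 1/3 each.
Living: Brynja — each takes 1/3.
Deceased: Trygve and Liv. Their combined 2/3 is pooled and carried to generation 2.
At generation 2 (Ingeborg, Vidar, Jorunn, Frida) there are 4 shares of (2/3)/4 = 1/6 each.
Living: Ingeborg, Vidar, and Jorunn — each takes 1/6.
Deceased: Frida. That 1/6 share is carried to generation 3.
At generation 3 (Gudrun, Ylva, Asgeir) there are 3 shares of (1/6)/3 = 1/18 each.
Living: Gudrun, Ylva, and Asgeir — each takes 1/18.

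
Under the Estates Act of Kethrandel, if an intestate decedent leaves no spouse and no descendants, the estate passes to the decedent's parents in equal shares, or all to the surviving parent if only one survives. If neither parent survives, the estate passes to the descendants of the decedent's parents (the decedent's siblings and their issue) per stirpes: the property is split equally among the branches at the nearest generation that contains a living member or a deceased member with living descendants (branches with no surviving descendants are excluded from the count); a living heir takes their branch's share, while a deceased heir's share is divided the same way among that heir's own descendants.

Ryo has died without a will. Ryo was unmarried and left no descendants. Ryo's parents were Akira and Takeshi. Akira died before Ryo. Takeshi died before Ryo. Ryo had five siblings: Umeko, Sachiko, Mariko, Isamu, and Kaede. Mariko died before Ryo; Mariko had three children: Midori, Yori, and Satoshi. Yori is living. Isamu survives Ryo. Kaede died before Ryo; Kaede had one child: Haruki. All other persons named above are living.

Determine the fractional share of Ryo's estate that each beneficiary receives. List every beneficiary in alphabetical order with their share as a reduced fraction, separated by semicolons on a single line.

Neither parent survives and there are no descendants, so the estate passes to Ryo's siblings and their issue per stirpes.
The estate is divided into 5 equal shares of 1/5 among Umeko, Sachiko, Mariko, Isamu, Kaede.
Umeko is living and takes 1/5.
Sachiko is living and takes 1/5.
Mariko predeceased; the 1/5 allotted to Mariko's branch passes to Mariko's issue by representation.
The 1/5 is divided into 3 equal shares of 1/15 among Midori, Yori, Satoshi.
Midori is living and takes 1/15.
Yori is living and takes 1/15.
Satoshi is living and takes 1/15.
Isamu is living and takes 1/5.
Kaede predeceased; the 1/5 allotted to Kaede's branch passes to Kaede's issue by representation.
Haruki is the sole taker at this level and receives the full 1/5.

Haruki 1/5; Isamu 1/5; Midori 1/15; Sachiko 1/5; Satoshi 1/15; Umeko 1/5; Yori 1/15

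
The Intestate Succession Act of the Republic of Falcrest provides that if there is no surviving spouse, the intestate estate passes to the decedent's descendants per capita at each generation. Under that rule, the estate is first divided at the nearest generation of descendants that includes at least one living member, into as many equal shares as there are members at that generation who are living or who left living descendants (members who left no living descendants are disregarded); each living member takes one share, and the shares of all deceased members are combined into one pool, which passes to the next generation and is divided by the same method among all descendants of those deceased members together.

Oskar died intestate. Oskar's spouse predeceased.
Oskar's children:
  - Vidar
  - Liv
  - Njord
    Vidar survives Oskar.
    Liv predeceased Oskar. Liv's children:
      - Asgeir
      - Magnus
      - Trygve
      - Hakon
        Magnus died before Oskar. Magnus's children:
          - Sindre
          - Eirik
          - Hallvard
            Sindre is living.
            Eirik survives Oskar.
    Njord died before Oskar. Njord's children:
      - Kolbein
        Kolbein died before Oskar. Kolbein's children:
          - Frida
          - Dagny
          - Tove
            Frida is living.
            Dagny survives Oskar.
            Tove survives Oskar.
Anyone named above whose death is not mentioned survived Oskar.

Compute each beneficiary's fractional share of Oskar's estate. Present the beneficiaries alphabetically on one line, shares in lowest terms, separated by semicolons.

There is no surviving spouse, so the entire estate passes to Oskar's descendants per capita at each generation.
At generation 1 (Vidar, Liv, Njord) there are 3 shares of (1)/3 = 1/3 each.
Living: Vidar — each takes 1/3.
Deceased: Liv and Njord. Their combined 2/3 is pooled and carried to generation 2.
At generation 2 (Asgeir, Magnus, Trygve, Hakon, Kolbein) there are 5 shares of (2/3)/5 = 2/15 each.
Living: Asgeir, Trygve, and Hakon — each takes 2/15.
Deceased: Magnus and Kolbein. Their combined 4/15 is pooled and carried to generation 3.
At generation 3 (Sindre, Eirik, Hallvard, Frida, Dagny, Tove) there are 6 shares of (4/15)/6 = 2/45 each.
Living: Sindre, Eirik, Hallvard, Frida, Dagny, and Tove — each takes 2/45.

Asgeir 2/15; Dagny 2/45; Eirik 2/45; Frida 2/45; Hakon 2/15; Hallvard 2/45; Sindre 2/45; Tove 2/45; Trygve 2/15; Vidar 1/3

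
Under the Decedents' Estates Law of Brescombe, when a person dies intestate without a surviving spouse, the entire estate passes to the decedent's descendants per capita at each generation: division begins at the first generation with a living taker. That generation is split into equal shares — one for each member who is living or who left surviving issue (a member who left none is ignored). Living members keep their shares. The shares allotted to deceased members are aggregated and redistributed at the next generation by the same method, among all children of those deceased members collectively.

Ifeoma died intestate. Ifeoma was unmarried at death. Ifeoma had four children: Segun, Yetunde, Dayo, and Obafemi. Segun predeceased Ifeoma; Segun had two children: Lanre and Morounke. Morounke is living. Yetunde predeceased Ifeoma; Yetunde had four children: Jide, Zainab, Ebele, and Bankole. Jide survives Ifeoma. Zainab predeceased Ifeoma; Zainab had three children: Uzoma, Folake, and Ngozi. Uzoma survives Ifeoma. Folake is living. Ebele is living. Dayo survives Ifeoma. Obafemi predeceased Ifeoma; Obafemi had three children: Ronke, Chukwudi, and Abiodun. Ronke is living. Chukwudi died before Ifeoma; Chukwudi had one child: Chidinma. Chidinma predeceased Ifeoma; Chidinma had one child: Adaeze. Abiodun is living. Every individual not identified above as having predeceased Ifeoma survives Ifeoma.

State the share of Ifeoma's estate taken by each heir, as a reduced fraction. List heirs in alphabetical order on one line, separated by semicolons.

There is no surviving spouse, so the entire estate passes to Ifeoma's descendants per capita at each generation.
At generation 1 (Segun, Yetunde, Dayo, Obafemi) there are 4 shares of (1)/4 = 1/4 each.
Living: Dayo — each takes 1/4.
Deceased: Segun, Yetunde, and Obafemi. Their combined 3/4 is pooled and carried to generation 2.
At generation 2 (Lanre, Morounke, Jide, Zainab, Ebele, Bankole, Ronke, Chukwudi, Abiodun) there are 9 shares of (3/4)/9 = 1/12 each.
Living: Lanre, Morounke, Jide, Ebele, Bankole, Ronke, and Abiodun — each takes 1/12.
Deceased: Zainab and Chukwudi. Their combined 1/6 is pooled and carried to generation 3.
At generation 3 (Uzoma, Folake, Ngozi, Chidinma) there are 4 shares of (1/6)/4 = 1/24 each.
Living: Uzoma, Folake, and Ngozi — each takes 1/24.
Deceased: Chidinma. That 1/24 share is carried to generation 4.
At generation 4 (Adaeze) there are 1 shares of (1/24)/1 = 1/24 each.
Living: Adaeze — each takes 1/24.

Abiodun 1/12; Adaeze 1/24; Bankole 1/12; Dayo 1/4; Ebele 1/12; Folake 1/24; Jide 1/12; Lanre 1/12; Morounke 1/12; Ngozi 1/24; Ronke 1/12; Uzoma 1/24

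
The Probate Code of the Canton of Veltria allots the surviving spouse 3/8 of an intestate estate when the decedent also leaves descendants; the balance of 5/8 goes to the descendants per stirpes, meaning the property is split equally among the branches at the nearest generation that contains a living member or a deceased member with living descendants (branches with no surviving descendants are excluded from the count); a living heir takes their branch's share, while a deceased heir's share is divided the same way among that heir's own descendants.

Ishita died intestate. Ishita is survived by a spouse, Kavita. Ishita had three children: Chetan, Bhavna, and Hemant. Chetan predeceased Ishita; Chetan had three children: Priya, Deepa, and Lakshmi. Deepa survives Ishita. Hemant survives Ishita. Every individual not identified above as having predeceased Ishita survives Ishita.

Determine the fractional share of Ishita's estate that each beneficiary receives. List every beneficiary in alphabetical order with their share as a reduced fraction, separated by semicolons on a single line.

Bhavna 5/24; Deepa 5/72; Hemant 5/24; Kavita 3/8; Lakshmi 5/72; Priya 5/72

Kavita, as surviving spouse, takes 3/8.
The remaining 5/8 passes to Ishita's descendants per stirpes.
The 5/8 is divided into 3 equal shares of 5/24 among Chetan, Bhavna, Hemant.
Chetan predeceased; the 5/24 allotted to Chetan's branch passes to Chetan's issue by representation.
The 5/24 is divided into 3 equal shares of 5/72 among Priya, Deepa, Lakshmi.
Priya is living and takes 5/72.
Deepa is living and takes 5/72.
Lakshmi is living and takes 5/72.
Bhavna is living and takes 5/24.
Hemant is living and takes 5/24.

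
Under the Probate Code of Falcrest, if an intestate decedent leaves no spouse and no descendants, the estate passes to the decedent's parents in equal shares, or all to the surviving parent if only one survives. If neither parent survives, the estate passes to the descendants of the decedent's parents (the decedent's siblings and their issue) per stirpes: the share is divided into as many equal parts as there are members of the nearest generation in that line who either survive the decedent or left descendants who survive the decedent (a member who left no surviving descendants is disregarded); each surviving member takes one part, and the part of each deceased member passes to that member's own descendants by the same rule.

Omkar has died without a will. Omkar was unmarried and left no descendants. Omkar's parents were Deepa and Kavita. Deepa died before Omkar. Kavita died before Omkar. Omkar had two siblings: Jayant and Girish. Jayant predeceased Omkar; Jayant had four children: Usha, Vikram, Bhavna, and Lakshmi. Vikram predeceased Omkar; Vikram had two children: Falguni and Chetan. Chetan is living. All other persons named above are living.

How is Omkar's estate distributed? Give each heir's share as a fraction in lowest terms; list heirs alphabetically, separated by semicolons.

Bhavna 1/8; Chetan 1/16; Falguni 1/16; Girish 1/2; Lakshmi 1/8; Usha 1/8

Neither parent survives and there are no descendants, so the estate passes to Omkar's siblings and their issue per stirpes.
The estate is divided into 2 equal shares of 1/2 among Jayant, Girish.
Jayant predeceased; the 1/2 allotted to Jayant's branch passes to Jayant's issue by representation.
The 1/2 is divided into 4 equal shares of 1/8 among Usha, Vikram, Bhavna, Lakshmi.
Usha is living and takes 1/8.
Vikram predeceased; the 1/8 allotted to Vikram's branch passes to Vikram's issue by representation.
The 1/8 is divided into 2 equal shares of 1/16 among Falguni, Chetan.
Falguni is living and takes 1/16.
Chetan is living and takes 1/16.
Bhavna is living and takes 1/8.
Lakshmi is living and takes 1/8.
Girish is living and takes 1/2.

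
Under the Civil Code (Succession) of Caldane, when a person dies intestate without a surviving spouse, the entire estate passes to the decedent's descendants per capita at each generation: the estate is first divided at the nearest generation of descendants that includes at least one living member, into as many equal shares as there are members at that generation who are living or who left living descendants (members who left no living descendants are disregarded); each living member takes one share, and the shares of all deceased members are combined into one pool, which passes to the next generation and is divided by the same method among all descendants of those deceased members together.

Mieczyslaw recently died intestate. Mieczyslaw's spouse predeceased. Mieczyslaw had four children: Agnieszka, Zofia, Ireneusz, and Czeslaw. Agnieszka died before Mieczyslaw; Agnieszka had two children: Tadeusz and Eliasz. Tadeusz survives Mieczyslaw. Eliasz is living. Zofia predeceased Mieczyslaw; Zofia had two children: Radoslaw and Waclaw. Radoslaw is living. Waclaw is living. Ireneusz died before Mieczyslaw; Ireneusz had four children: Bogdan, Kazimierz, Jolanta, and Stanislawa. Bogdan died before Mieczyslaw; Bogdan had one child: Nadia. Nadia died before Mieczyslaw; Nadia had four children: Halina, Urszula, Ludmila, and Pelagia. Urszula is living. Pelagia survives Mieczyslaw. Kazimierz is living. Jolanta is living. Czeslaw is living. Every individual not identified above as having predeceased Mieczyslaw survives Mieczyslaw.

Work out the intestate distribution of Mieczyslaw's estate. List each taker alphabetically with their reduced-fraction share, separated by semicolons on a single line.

Czeslaw 1/4; Eliasz 3/32; Halina 3/128; Jolanta 3/32; Kazimierz 3/32; Ludmila 3/128; Pelagia 3/128; Radoslaw 3/32; Stanislawa 3/32; Tadeusz 3/32; Urszula 3/128; Waclaw 3/32

There is no surviving spouse, so the entire estate passes to Mieczyslaw's descendants per capita at each generation.
At generation 1 (Agnieszka, Zofia, Ireneusz, Czeslaw) there are 4 shares of (1)/4 = 1/4 each.
Living: Czeslaw — each takes 1/4.
Deceased: Agnieszka, Zofia, and Ireneusz. Their combined 3/4 is pooled and carried to generation 2.
At generation 2 (Tadeusz, Eliasz, Radoslaw, Waclaw, Bogdan, Kazimierz, Jolanta, Stanislawa) there are 8 shares of (3/4)/8 = 3/32 each.
Living: Tadeusz, Eliasz, Radoslaw, Waclaw, Kazimierz, Jolanta, and Stanislawa — each takes 3/32.
Deceased: Bogdan. That 3/32 share is carried to generation 3.
At generation 3 (Nadia) there are 1 shares of (3/32)/1 = 3/32 each.
Deceased: Nadia. That 3/32 share is carried to generation 4.
At generation 4 (Halina, Urszula, Ludmila, Pelagia) there are 4 shares of (3/32)/4 = 3/128 each.
Living: Halina, Urszula, Ludmila, and Pelagia — each takes 3/128.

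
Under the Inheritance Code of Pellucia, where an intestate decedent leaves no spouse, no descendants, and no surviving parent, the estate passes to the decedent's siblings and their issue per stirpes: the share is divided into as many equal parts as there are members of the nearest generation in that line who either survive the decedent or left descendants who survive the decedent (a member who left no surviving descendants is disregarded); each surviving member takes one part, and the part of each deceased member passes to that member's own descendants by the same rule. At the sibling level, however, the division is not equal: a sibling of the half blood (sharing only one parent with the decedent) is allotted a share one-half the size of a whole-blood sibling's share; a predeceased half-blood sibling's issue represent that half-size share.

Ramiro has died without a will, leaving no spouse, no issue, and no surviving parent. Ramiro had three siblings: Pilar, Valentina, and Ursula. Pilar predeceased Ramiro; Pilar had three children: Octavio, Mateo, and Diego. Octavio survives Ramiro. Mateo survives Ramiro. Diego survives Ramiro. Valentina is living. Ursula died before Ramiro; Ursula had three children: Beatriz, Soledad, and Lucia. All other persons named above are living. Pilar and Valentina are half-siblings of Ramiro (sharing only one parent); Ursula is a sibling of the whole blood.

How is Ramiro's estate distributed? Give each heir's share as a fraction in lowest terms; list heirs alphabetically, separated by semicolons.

Beatriz 1/6; Diego 1/12; Lucia 1/6; Mateo 1/12; Octavio 1/12; Soledad 1/6; Valentina 1/4

No spouse, descendants, or parent survives, so the estate passes to Ramiro's siblings per stirpes.
Half-blood siblings count for one-half the weight of whole-blood siblings at the initial division.
Dividing 1 in proportion to weights (total weight 2): Pilar (weight 1/2) → 1/4; Valentina (weight 1/2) → 1/4; Ursula (weight 1) → 1/2.
Pilar predeceased; the 1/4 allotted to Pilar's branch passes to Pilar's issue by representation.
The 1/4 is divided into 3 equal shares of 1/12 among Octavio, Mateo, Diego.
Octavio is living and takes 1/12.
Mateo is living and takes 1/12.
Diego is living and takes 1/12.
Valentina is living and takes 1/4.
Ursula predeceased; the 1/2 allotted to Ursula's branch passes to Ursula's issue by representation.
The 1/2 is divided into 3 equal shares of 1/6 among Beatriz, Soledad, Lucia.
Beatriz is living and takes 1/6.
Soledad is living and takes 1/6.
Lucia is living and takes 1/6.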